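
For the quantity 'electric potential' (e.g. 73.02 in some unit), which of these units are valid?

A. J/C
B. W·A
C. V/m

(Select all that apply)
A

electric potential has SI base units: kg * m^2 / (A * s^3)

Checking each option against kg * m^2 / (A * s^3):
  A. J/C: ✓ matches
  B. W·A: ✗ does not match
  C. V/m: ✗ does not match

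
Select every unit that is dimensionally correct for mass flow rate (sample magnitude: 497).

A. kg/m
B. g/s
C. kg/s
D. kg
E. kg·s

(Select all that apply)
B, C

mass flow rate has SI base units: kg / s

Checking each option against kg / s:
  A. kg/m: ✗ does not match
  B. g/s: ✓ matches
  C. kg/s: ✓ matches
  D. kg: ✗ does not match
  E. kg·s: ✗ does not match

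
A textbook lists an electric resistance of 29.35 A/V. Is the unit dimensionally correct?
No

electric resistance has SI base units: kg * m^2 / (A^2 * s^3)
A/V does NOT reduce to kg * m^2 / (A^2 * s^3); a valid unit for electric resistance would be e.g. Ω.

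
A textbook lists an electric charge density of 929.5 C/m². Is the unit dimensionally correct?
No

electric charge density has SI base units: A * s / m^3
C/m² does NOT reduce to A * s / m^3; a valid unit for electric charge density would be e.g. C/m³.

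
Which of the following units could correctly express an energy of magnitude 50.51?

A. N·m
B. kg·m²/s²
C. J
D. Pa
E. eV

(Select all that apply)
A, B, C, E

energy has SI base units: kg * m^2 / s^2

Checking each option against kg * m^2 / s^2:
  A. N·m: ✓ matches
  B. kg·m²/s²: ✓ matches
  C. J: ✓ matches
  D. Pa: ✗ does not match
  E. eV: ✓ matches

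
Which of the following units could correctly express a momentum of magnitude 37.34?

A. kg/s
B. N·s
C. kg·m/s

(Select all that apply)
B, C

momentum has SI base units: kg * m / s

Checking each option against kg * m / s:
  A. kg/s: ✗ does not match
  B. N·s: ✓ matches
  C. kg·m/s: ✓ matches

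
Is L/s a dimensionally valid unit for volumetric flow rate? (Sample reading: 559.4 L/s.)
Yes

volumetric flow rate has SI base units: m^3 / s
L/s reduces to the same SI base units, so it is a valid unit for volumetric flow rate.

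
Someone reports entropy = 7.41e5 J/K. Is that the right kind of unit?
Yes

entropy has SI base units: kg * m^2 / (s^2 * K)
J/K reduces to the same SI base units, so it is a valid unit for entropy.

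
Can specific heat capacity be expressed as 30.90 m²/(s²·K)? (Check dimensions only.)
Yes

specific heat capacity has SI base units: m^2 / (s^2 * K)
m²/(s²·K) reduces to the same SI base units, so it is a valid unit for specific heat capacity.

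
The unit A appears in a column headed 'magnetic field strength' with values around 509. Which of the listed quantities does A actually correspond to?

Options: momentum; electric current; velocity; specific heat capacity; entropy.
electric current

magnetic field strength should have units dimensionally equivalent to A / m (e.g. A/m).
The given unit 'A' reduces to A. Of the listed options, that is the dimensionality of electric current.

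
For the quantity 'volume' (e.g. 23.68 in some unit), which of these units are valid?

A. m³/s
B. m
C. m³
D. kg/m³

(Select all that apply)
C

volume has SI base units: m^3

Checking each option against m^3:
  A. m³/s: ✗ does not match
  B. m: ✗ does not match
  C. m³: ✓ matches
  D. kg/m³: ✗ does not match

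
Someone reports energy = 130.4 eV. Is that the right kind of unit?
Yes

energy has SI base units: kg * m^2 / s^2
eV reduces to the same SI base units, so it is a valid unit for energy.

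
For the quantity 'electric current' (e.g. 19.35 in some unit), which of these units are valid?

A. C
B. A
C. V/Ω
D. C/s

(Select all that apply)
B, C, D

electric current has SI base units: A

Checking each option against A:
  A. C: ✗ does not match
  B. A: ✓ matches
  C. V/Ω: ✓ matches
  D. C/s: ✓ matches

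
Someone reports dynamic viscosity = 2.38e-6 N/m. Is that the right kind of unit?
No

dynamic viscosity has SI base units: kg / (m * s)
N/m does NOT reduce to kg / (m * s); a valid unit for dynamic viscosity would be e.g. Pa·s.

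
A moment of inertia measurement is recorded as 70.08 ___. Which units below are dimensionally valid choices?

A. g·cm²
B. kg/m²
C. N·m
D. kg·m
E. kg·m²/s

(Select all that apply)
A

moment of inertia has SI base units: kg * m^2

Checking each option against kg * m^2:
  A. g·cm²: ✓ matches
  B. kg/m²: ✗ does not match
  C. N·m: ✗ does not match
  D. kg·m: ✗ does not match
  E. kg·m²/s: ✗ does not match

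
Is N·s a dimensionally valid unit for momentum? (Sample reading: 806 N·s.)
Yes

momentum has SI base units: kg * m / s
N·s reduces to the same SI base units, so it is a valid unit for momentum.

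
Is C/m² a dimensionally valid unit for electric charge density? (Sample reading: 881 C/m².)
No

electric charge density has SI base units: A * s / m^3
C/m² does NOT reduce to A * s / m^3; a valid unit for electric charge density would be e.g. C/m³.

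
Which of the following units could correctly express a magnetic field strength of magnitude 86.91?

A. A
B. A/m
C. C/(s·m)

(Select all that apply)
B, C

magnetic field strength has SI base units: A / m

Checking each option against A / m:
  A. A: ✗ does not match
  B. A/m: ✓ matches
  C. C/(s·m): ✓ matches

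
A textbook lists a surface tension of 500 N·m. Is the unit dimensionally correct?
No

surface tension has SI base units: kg / s^2
N·m does NOT reduce to kg / s^2; a valid unit for surface tension would be e.g. N/m.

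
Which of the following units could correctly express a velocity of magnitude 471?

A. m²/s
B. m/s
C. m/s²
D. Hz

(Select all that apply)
B

velocity has SI base units: m / s

Checking each option against m / s:
  A. m²/s: ✗ does not match
  B. m/s: ✓ matches
  C. m/s²: ✗ does not match
  D. Hz: ✗ does not match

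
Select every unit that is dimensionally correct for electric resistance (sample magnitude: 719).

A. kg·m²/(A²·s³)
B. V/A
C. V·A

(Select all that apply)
A, B

electric resistance has SI base units: kg * m^2 / (A^2 * s^3)

Checking each option against kg * m^2 / (A^2 * s^3):
  A. kg·m²/(A²·s³): ✓ matches
  B. V/A: ✓ matches
  C. V·A: ✗ does not match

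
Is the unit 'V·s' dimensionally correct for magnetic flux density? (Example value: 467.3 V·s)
No

magnetic flux density has SI base units: kg / (A * s^2)
V·s does NOT reduce to kg / (A * s^2); a valid unit for magnetic flux density would be e.g. T.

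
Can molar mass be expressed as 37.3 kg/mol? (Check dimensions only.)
Yes

molar mass has SI base units: kg / mol
kg/mol reduces to the same SI base units, so it is a valid unit for molar mass.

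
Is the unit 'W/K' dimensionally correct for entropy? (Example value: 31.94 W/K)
No

entropy has SI base units: kg * m^2 / (s^2 * K)
W/K does NOT reduce to kg * m^2 / (s^2 * K); a valid unit for entropy would be e.g. J/K.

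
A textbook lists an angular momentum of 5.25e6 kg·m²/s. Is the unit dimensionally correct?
Yes

angular momentum has SI base units: kg * m^2 / s
kg·m²/s reduces to the same SI base units, so it is a valid unit for angular momentum.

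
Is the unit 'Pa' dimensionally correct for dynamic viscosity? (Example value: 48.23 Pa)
No

dynamic viscosity has SI base units: kg / (m * s)
Pa does NOT reduce to kg / (m * s); a valid unit for dynamic viscosity would be e.g. Pa·s.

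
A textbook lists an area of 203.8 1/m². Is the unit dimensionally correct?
No

area has SI base units: m^2
1/m² does NOT reduce to m^2; a valid unit for area would be e.g. m².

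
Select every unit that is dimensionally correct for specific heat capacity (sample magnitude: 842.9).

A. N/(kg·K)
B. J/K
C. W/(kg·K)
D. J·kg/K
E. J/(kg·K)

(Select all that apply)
E

specific heat capacity has SI base units: m^2 / (s^2 * K)

Checking each option against m^2 / (s^2 * K):
  A. N/(kg·K): ✗ does not match
  B. J/K: ✗ does not match
  C. W/(kg·K): ✗ does not match
  D. J·kg/K: ✗ does not match
  E. J/(kg·K): ✓ matches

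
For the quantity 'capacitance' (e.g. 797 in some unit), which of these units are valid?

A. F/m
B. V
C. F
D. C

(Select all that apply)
C

capacitance has SI base units: A^2 * s^4 / (kg * m^2)

Checking each option against A^2 * s^4 / (kg * m^2):
  A. F/m: ✗ does not match
  B. V: ✗ does not match
  C. F: ✓ matches
  D. C: ✗ does not match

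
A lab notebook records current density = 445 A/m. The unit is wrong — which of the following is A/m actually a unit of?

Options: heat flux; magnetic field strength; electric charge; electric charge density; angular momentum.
magnetic field strength

current density should have units dimensionally equivalent to A / m^2 (e.g. A/m²).
The given unit 'A/m' reduces to A / m. Of the listed options, that is the dimensionality of magnetic field strength.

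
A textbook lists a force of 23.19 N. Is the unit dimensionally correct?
Yes

force has SI base units: kg * m / s^2
N reduces to the same SI base units, so it is a valid unit for force.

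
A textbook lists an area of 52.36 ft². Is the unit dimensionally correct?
Yes

area has SI base units: m^2
ft² reduces to the same SI base units, so it is a valid unit for area.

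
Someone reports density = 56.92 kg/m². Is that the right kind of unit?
No

density has SI base units: kg / m^3
kg/m² does NOT reduce to kg / m^3; a valid unit for density would be e.g. kg/m³.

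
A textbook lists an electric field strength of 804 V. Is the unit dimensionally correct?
No

electric field strength has SI base units: kg * m / (A * s^3)
V does NOT reduce to kg * m / (A * s^3); a valid unit for electric field strength would be e.g. V/m.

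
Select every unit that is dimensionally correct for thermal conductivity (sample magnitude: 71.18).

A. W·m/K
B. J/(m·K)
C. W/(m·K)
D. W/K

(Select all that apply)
C

thermal conductivity has SI base units: kg * m / (s^3 * K)

Checking each option against kg * m / (s^3 * K):
  A. W·m/K: ✗ does not match
  B. J/(m·K): ✗ does not match
  C. W/(m·K): ✓ matches
  D. W/K: ✗ does not match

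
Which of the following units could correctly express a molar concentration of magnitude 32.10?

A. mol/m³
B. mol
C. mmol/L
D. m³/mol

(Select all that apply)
A, C

molar concentration has SI base units: mol / m^3

Checking each option against mol / m^3:
  A. mol/m³: ✓ matches
  B. mol: ✗ does not match
  C. mmol/L: ✓ matches
  D. m³/mol: ✗ does not match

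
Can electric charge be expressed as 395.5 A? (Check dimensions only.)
No

electric charge has SI base units: A * s
A does NOT reduce to A * s; a valid unit for electric charge would be e.g. C.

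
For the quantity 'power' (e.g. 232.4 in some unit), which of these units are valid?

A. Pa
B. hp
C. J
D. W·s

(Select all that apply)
B

power has SI base units: kg * m^2 / s^3

Checking each option against kg * m^2 / s^3:
  A. Pa: ✗ does not match
  B. hp: ✓ matches
  C. J: ✗ does not match
  D. W·s: ✗ does not match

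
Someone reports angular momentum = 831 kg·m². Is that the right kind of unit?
No

angular momentum has SI base units: kg * m^2 / s
kg·m² does NOT reduce to kg * m^2 / s; a valid unit for angular momentum would be e.g. kg·m²/s.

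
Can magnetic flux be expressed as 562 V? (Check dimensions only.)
No

magnetic flux has SI base units: kg * m^2 / (A * s^2)
V does NOT reduce to kg * m^2 / (A * s^2); a valid unit for magnetic flux would be e.g. Wb.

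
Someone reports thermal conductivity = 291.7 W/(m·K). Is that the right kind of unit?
Yes

thermal conductivity has SI base units: kg * m / (s^3 * K)
W/(m·K) reduces to the same SI base units, so it is a valid unit for thermal conductivity.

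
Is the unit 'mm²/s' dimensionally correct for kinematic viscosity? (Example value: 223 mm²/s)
Yes

kinematic viscosity has SI base units: m^2 / s
mm²/s reduces to the same SI base units, so it is a valid unit for kinematic viscosity.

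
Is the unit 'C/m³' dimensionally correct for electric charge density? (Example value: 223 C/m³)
Yes

electric charge density has SI base units: A * s / m^3
C/m³ reduces to the same SI base units, so it is a valid unit for electric charge density.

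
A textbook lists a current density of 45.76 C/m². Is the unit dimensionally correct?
No

current density has SI base units: A / m^2
C/m² does NOT reduce to A / m^2; a valid unit for current density would be e.g. A/m².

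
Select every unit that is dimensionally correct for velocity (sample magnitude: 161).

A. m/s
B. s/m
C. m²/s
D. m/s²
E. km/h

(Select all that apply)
A, E

velocity has SI base units: m / s

Checking each option against m / s:
  A. m/s: ✓ matches
  B. s/m: ✗ does not match
  C. m²/s: ✗ does not match
  D. m/s²: ✗ does not match
  E. km/h: ✓ matches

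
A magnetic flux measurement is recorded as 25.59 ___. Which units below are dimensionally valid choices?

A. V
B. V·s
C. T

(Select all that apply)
B

magnetic flux has SI base units: kg * m^2 / (A * s^2)

Checking each option against kg * m^2 / (A * s^2):
  A. V: ✗ does not match
  B. V·s: ✓ matches
  C. T: ✗ does not match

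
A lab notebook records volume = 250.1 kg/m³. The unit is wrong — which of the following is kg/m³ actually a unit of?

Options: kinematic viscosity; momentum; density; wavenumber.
density

volume should have units dimensionally equivalent to m^3 (e.g. m³).
The given unit 'kg/m³' reduces to kg / m^3. Of the listed options, that is the dimensionality of density.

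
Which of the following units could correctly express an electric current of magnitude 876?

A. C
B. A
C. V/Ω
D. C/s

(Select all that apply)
B, C, D

electric current has SI base units: A

Checking each option against A:
  A. C: ✗ does not match
  B. A: ✓ matches
  C. V/Ω: ✓ matches
  D. C/s: ✓ matches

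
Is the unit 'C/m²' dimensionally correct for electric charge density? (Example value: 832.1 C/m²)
No

electric charge density has SI base units: A * s / m^3
C/m² does NOT reduce to A * s / m^3; a valid unit for electric charge density would be e.g. C/m³.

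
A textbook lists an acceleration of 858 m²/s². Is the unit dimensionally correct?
No

acceleration has SI base units: m / s^2
m²/s² does NOT reduce to m / s^2; a valid unit for acceleration would be e.g. m/s².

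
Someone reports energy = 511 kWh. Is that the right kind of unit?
Yes

energy has SI base units: kg * m^2 / s^2
kWh reduces to the same SI base units, so it is a valid unit for energy.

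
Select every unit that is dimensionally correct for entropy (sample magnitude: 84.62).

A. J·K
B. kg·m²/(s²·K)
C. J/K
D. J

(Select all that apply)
B, C

entropy has SI base units: kg * m^2 / (s^2 * K)

Checking each option against kg * m^2 / (s^2 * K):
  A. J·K: ✗ does not match
  B. kg·m²/(s²·K): ✓ matches
  C. J/K: ✓ matches
  D. J: ✗ does not match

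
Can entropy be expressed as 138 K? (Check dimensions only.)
No

entropy has SI base units: kg * m^2 / (s^2 * K)
K does NOT reduce to kg * m^2 / (s^2 * K); a valid unit for entropy would be e.g. J/K.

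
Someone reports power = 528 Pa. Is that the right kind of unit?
No

power has SI base units: kg * m^2 / s^3
Pa does NOT reduce to kg * m^2 / s^3; a valid unit for power would be e.g. W.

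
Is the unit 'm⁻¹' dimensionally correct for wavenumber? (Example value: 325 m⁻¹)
Yes

wavenumber has SI base units: 1 / m
m⁻¹ reduces to the same SI base units, so it is a valid unit for wavenumber.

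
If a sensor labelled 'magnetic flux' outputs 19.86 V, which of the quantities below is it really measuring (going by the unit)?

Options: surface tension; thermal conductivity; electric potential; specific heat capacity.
electric potential

magnetic flux should have units dimensionally equivalent to kg * m^2 / (A * s^2) (e.g. Wb).
The given unit 'V' reduces to kg * m^2 / (A * s^3). Of the listed options, that is the dimensionality of electric potential.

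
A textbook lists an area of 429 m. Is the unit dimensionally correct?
No

area has SI base units: m^2
m does NOT reduce to m^2; a valid unit for area would be e.g. m².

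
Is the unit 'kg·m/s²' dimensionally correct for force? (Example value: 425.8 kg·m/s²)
Yes

force has SI base units: kg * m / s^2
kg·m/s² reduces to the same SI base units, so it is a valid unit for force.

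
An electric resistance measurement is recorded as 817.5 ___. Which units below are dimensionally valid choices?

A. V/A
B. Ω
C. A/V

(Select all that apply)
A, B

electric resistance has SI base units: kg * m^2 / (A^2 * s^3)

Checking each option against kg * m^2 / (A^2 * s^3):
  A. V/A: ✓ matches
  B. Ω: ✓ matches
  C. A/V: ✗ does not match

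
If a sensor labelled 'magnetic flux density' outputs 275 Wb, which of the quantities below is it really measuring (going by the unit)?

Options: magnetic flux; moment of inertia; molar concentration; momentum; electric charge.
magnetic flux

magnetic flux density should have units dimensionally equivalent to kg / (A * s^2) (e.g. T).
The given unit 'Wb' reduces to kg * m^2 / (A * s^2). Of the listed options, that is the dimensionality of magnetic flux.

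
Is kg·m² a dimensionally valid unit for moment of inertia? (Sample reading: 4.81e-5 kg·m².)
Yes

moment of inertia has SI base units: kg * m^2
kg·m² reduces to the same SI base units, so it is a valid unit for moment of inertia.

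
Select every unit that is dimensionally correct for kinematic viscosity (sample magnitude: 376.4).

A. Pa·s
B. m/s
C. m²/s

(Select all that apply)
C

kinematic viscosity has SI base units: m^2 / s

Checking each option against m^2 / s:
  A. Pa·s: ✗ does not match
  B. m/s: ✗ does not match
  C. m²/s: ✓ matches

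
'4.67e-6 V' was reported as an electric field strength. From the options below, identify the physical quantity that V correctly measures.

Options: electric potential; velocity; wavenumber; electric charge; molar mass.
electric potential

electric field strength should have units dimensionally equivalent to kg * m / (A * s^3) (e.g. V/m).
The given unit 'V' reduces to kg * m^2 / (A * s^3). Of the listed options, that is the dimensionality of electric potential.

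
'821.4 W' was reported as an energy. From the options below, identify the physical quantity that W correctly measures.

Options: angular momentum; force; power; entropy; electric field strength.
power

energy should have units dimensionally equivalent to kg * m^2 / s^2 (e.g. J).
The given unit 'W' reduces to kg * m^2 / s^3. Of the listed options, that is the dimensionality of power.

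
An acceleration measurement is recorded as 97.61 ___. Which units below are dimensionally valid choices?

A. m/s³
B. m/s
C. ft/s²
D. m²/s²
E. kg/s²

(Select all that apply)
C

acceleration has SI base units: m / s^2

Checking each option against m / s^2:
  A. m/s³: ✗ does not match
  B. m/s: ✗ does not match
  C. ft/s²: ✓ matches
  D. m²/s²: ✗ does not match
  E. kg/s²: ✗ does not match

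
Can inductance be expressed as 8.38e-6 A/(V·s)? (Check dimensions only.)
No

inductance has SI base units: kg * m^2 / (A^2 * s^2)
A/(V·s) does NOT reduce to kg * m^2 / (A^2 * s^2); a valid unit for inductance would be e.g. H.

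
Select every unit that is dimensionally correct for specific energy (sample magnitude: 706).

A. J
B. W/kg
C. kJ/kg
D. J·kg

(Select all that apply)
C

specific energy has SI base units: m^2 / s^2

Checking each option against m^2 / s^2:
  A. J: ✗ does not match
  B. W/kg: ✗ does not match
  C. kJ/kg: ✓ matches
  D. J·kg: ✗ does not match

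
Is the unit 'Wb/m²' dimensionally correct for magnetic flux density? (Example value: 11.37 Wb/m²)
Yes

magnetic flux density has SI base units: kg / (A * s^2)
Wb/m² reduces to the same SI base units, so it is a valid unit for magnetic flux density.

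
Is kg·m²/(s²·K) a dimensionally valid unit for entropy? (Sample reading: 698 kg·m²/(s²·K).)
Yes

entropy has SI base units: kg * m^2 / (s^2 * K)
kg·m²/(s²·K) reduces to the same SI base units, so it is a valid unit for entropy.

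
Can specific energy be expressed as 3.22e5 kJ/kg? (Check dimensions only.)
Yes

specific energy has SI base units: m^2 / s^2
kJ/kg reduces to the same SI base units, so it is a valid unit for specific energy.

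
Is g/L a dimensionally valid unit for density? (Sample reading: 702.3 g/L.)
Yes

density has SI base units: kg / m^3
g/L reduces to the same SI base units, so it is a valid unit for density.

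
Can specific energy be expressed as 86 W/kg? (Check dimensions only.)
No

specific energy has SI base units: m^2 / s^2
W/kg does NOT reduce to m^2 / s^2; a valid unit for specific energy would be e.g. J/kg.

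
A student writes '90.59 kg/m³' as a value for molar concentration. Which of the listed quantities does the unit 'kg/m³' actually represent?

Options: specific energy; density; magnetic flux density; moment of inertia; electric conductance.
density

molar concentration should have units dimensionally equivalent to mol / m^3 (e.g. mol/m³).
The given unit 'kg/m³' reduces to kg / m^3. Of the listed options, that is the dimensionality of density.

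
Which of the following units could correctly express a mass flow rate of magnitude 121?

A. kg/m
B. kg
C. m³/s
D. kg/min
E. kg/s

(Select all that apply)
D, E

mass flow rate has SI base units: kg / s

Checking each option against kg / s:
  A. kg/m: ✗ does not match
  B. kg: ✗ does not match
  C. m³/s: ✗ does not match
  D. kg/min: ✓ matches
  E. kg/s: ✓ matches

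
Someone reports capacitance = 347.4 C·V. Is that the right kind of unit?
No

capacitance has SI base units: A^2 * s^4 / (kg * m^2)
C·V does NOT reduce to A^2 * s^4 / (kg * m^2); a valid unit for capacitance would be e.g. F.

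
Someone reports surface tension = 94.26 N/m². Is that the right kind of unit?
No

surface tension has SI base units: kg / s^2
N/m² does NOT reduce to kg / s^2; a valid unit for surface tension would be e.g. N/m.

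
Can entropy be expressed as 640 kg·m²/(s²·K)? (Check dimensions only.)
Yes

entropy has SI base units: kg * m^2 / (s^2 * K)
kg·m²/(s²·K) reduces to the same SI base units, so it is a valid unit for entropy.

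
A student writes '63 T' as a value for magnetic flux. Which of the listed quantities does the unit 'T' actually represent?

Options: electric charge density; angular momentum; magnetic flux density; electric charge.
magnetic flux density

magnetic flux should have units dimensionally equivalent to kg * m^2 / (A * s^2) (e.g. Wb).
The given unit 'T' reduces to kg / (A * s^2). Of the listed options, that is the dimensionality of magnetic flux density.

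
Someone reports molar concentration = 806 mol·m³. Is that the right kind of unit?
No

molar concentration has SI base units: mol / m^3
mol·m³ does NOT reduce to mol / m^3; a valid unit for molar concentration would be e.g. mol/m³.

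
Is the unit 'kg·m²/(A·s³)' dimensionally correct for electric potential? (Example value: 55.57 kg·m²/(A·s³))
Yes

electric potential has SI base units: kg * m^2 / (A * s^3)
kg·m²/(A·s³) reduces to the same SI base units, so it is a valid unit for electric potential.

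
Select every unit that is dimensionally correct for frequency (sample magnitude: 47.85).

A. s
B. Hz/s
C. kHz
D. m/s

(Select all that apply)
C

frequency has SI base units: 1 / s

Checking each option against 1 / s:
  A. s: ✗ does not match
  B. Hz/s: ✗ does not match
  C. kHz: ✓ matches
  D. m/s: ✗ does not match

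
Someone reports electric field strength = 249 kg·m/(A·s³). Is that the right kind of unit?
Yes

electric field strength has SI base units: kg * m / (A * s^3)
kg·m/(A·s³) reduces to the same SI base units, so it is a valid unit for electric field strength.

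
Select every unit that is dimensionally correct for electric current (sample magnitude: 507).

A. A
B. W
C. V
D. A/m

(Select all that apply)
A

electric current has SI base units: A

Checking each option against A:
  A. A: ✓ matches
  B. W: ✗ does not match
  C. V: ✗ does not match
  D. A/m: ✗ does not match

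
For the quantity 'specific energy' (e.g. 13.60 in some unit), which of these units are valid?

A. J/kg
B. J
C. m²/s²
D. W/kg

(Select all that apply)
A, C

specific energy has SI base units: m^2 / s^2

Checking each option against m^2 / s^2:
  A. J/kg: ✓ matches
  B. J: ✗ does not match
  C. m²/s²: ✓ matches
  D. W/kg: ✗ does not match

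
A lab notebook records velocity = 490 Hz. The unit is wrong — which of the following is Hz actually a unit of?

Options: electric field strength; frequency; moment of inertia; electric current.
frequency

velocity should have units dimensionally equivalent to m / s (e.g. m/s).
The given unit 'Hz' reduces to 1 / s. Of the listed options, that is the dimensionality of frequency.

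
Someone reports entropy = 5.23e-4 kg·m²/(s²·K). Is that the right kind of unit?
Yes

entropy has SI base units: kg * m^2 / (s^2 * K)
kg·m²/(s²·K) reduces to the same SI base units, so it is a valid unit for entropy.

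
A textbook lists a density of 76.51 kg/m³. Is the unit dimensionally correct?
Yes

density has SI base units: kg / m^3
kg/m³ reduces to the same SI base units, so it is a valid unit for density.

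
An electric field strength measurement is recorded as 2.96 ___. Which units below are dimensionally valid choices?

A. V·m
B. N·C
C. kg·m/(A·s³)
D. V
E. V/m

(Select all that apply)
C, E

electric field strength has SI base units: kg * m / (A * s^3)

Checking each option against kg * m / (A * s^3):
  A. V·m: ✗ does not match
  B. N·C: ✗ does not match
  C. kg·m/(A·s³): ✓ matches
  D. V: ✗ does not match
  E. V/m: ✓ matches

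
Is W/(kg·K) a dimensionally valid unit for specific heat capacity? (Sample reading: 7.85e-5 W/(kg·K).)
No

specific heat capacity has SI base units: m^2 / (s^2 * K)
W/(kg·K) does NOT reduce to m^2 / (s^2 * K); a valid unit for specific heat capacity would be e.g. J/(kg·K).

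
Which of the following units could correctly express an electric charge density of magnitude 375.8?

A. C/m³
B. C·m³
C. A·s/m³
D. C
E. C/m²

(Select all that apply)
A, C

electric charge density has SI base units: A * s / m^3

Checking each option against A * s / m^3:
  A. C/m³: ✓ matches
  B. C·m³: ✗ does not match
  C. A·s/m³: ✓ matches
  D. C: ✗ does not match
  E. C/m²: ✗ does not match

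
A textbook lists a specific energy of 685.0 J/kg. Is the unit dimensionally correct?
Yes

specific energy has SI base units: m^2 / s^2
J/kg reduces to the same SI base units, so it is a valid unit for specific energy.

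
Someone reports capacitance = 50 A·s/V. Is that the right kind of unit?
Yes

capacitance has SI base units: A^2 * s^4 / (kg * m^2)
A·s/V reduces to the same SI base units, so it is a valid unit for capacitance.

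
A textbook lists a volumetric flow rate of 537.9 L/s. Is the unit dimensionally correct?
Yes

volumetric flow rate has SI base units: m^3 / s
L/s reduces to the same SI base units, so it is a valid unit for volumetric flow rate.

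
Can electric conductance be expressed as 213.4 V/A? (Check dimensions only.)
No

electric conductance has SI base units: A^2 * s^3 / (kg * m^2)
V/A does NOT reduce to A^2 * s^3 / (kg * m^2); a valid unit for electric conductance would be e.g. S.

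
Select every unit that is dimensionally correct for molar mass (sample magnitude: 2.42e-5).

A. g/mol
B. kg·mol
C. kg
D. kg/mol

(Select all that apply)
A, D

molar mass has SI base units: kg / mol

Checking each option against kg / mol:
  A. g/mol: ✓ matches
  B. kg·mol: ✗ does not match
  C. kg: ✗ does not match
  D. kg/mol: ✓ matches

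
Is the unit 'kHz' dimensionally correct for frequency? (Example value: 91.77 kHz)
Yes

frequency has SI base units: 1 / s
kHz reduces to the same SI base units, so it is a valid unit for frequency.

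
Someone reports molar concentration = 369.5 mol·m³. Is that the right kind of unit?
No

molar concentration has SI base units: mol / m^3
mol·m³ does NOT reduce to mol / m^3; a valid unit for molar concentration would be e.g. mol/m³.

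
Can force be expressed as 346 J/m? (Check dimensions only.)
Yes

force has SI base units: kg * m / s^2
J/m reduces to the same SI base units, so it is a valid unit for force.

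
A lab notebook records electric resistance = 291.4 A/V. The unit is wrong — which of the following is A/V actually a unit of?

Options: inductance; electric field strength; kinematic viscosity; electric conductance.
electric conductance

electric resistance should have units dimensionally equivalent to kg * m^2 / (A^2 * s^3) (e.g. Ω).
The given unit 'A/V' reduces to A^2 * s^3 / (kg * m^2). Of the listed options, that is the dimensionality of electric conductance.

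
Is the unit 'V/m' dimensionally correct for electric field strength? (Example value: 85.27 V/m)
Yes

electric field strength has SI base units: kg * m / (A * s^3)
V/m reduces to the same SI base units, so it is a valid unit for electric field strength.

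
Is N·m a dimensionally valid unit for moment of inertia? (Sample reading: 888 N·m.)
No

moment of inertia has SI base units: kg * m^2
N·m does NOT reduce to kg * m^2; a valid unit for moment of inertia would be e.g. kg·m².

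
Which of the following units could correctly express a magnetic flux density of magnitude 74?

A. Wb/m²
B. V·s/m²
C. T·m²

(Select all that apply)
A, B

magnetic flux density has SI base units: kg / (A * s^2)

Checking each option against kg / (A * s^2):
  A. Wb/m²: ✓ matches
  B. V·s/m²: ✓ matches
  C. T·m²: ✗ does not match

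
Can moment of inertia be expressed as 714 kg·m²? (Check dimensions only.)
Yes

moment of inertia has SI base units: kg * m^2
kg·m² reduces to the same SI base units, so it is a valid unit for moment of inertia.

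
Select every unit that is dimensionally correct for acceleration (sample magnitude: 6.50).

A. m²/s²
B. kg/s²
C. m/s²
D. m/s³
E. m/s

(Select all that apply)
C

acceleration has SI base units: m / s^2

Checking each option against m / s^2:
  A. m²/s²: ✗ does not match
  B. kg/s²: ✗ does not match
  C. m/s²: ✓ matches
  D. m/s³: ✗ does not match
  E. m/s: ✗ does not match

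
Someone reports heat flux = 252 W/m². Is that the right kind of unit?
Yes

heat flux has SI base units: kg / s^3
W/m² reduces to the same SI base units, so it is a valid unit for heat flux.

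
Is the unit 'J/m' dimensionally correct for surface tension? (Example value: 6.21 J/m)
No

surface tension has SI base units: kg / s^2
J/m does NOT reduce to kg / s^2; a valid unit for surface tension would be e.g. N/m.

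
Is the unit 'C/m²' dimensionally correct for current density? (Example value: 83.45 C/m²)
No

current density has SI base units: A / m^2
C/m² does NOT reduce to A / m^2; a valid unit for current density would be e.g. A/m².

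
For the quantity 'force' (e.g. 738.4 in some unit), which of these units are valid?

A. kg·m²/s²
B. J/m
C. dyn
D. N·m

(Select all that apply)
B, C

force has SI base units: kg * m / s^2

Checking each option against kg * m / s^2:
  A. kg·m²/s²: ✗ does not match
  B. J/m: ✓ matches
  C. dyn: ✓ matches
  D. N·m: ✗ does not match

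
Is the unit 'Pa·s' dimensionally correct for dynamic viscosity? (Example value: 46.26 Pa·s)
Yes

dynamic viscosity has SI base units: kg / (m * s)
Pa·s reduces to the same SI base units, so it is a valid unit for dynamic viscosity.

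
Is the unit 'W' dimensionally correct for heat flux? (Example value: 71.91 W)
No

heat flux has SI base units: kg / s^3
W does NOT reduce to kg / s^3; a valid unit for heat flux would be e.g. W/m².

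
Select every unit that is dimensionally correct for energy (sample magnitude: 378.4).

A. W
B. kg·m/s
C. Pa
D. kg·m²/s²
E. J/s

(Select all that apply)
D

energy has SI base units: kg * m^2 / s^2

Checking each option against kg * m^2 / s^2:
  A. W: ✗ does not match
  B. kg·m/s: ✗ does not match
  C. Pa: ✗ does not match
  D. kg·m²/s²: ✓ matches
  E. J/s: ✗ does not match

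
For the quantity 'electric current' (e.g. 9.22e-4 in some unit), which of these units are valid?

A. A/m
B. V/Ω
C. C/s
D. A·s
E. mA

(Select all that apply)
B, C, E

electric current has SI base units: A

Checking each option against A:
  A. A/m: ✗ does not match
  B. V/Ω: ✓ matches
  C. C/s: ✓ matches
  D. A·s: ✗ does not match
  E. mA: ✓ matches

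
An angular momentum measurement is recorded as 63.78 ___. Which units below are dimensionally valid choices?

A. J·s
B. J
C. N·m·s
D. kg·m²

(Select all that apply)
A, C

angular momentum has SI base units: kg * m^2 / s

Checking each option against kg * m^2 / s:
  A. J·s: ✓ matches
  B. J: ✗ does not match
  C. N·m·s: ✓ matches
  D. kg·m²: ✗ does not match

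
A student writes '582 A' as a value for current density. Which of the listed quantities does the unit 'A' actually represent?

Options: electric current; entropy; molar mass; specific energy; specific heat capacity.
electric current

current density should have units dimensionally equivalent to A / m^2 (e.g. A/m²).
The given unit 'A' reduces to A. Of the listed options, that is the dimensionality of electric current.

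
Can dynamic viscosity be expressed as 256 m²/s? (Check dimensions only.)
No

dynamic viscosity has SI base units: kg / (m * s)
m²/s does NOT reduce to kg / (m * s); a valid unit for dynamic viscosity would be e.g. Pa·s.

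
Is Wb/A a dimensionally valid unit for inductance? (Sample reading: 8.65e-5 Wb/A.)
Yes

inductance has SI base units: kg * m^2 / (A^2 * s^2)
Wb/A reduces to the same SI base units, so it is a valid unit for inductance.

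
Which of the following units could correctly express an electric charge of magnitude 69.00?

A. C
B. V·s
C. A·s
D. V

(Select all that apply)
A, C

electric charge has SI base units: A * s

Checking each option against A * s:
  A. C: ✓ matches
  B. V·s: ✗ does not match
  C. A·s: ✓ matches
  D. V: ✗ does not match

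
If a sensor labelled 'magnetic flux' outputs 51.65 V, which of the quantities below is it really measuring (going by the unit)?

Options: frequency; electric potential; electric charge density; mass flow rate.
electric potential

magnetic flux should have units dimensionally equivalent to kg * m^2 / (A * s^2) (e.g. Wb).
The given unit 'V' reduces to kg * m^2 / (A * s^3). Of the listed options, that is the dimensionality of electric potential.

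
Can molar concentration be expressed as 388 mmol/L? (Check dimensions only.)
Yes

molar concentration has SI base units: mol / m^3
mmol/L reduces to the same SI base units, so it is a valid unit for molar concentration.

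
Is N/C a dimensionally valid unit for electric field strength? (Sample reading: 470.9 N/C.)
Yes

electric field strength has SI base units: kg * m / (A * s^3)
N/C reduces to the same SI base units, so it is a valid unit for electric field strength.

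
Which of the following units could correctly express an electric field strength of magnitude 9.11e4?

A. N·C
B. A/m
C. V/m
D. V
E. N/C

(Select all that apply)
C, E

electric field strength has SI base units: kg * m / (A * s^3)

Checking each option against kg * m / (A * s^3):
  A. N·C: ✗ does not match
  B. A/m: ✗ does not match
  C. V/m: ✓ matches
  D. V: ✗ does not match
  E. N/C: ✓ matches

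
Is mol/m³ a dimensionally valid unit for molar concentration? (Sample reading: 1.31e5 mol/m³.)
Yes

molar concentration has SI base units: mol / m^3
mol/m³ reduces to the same SI base units, so it is a valid unit for molar concentration.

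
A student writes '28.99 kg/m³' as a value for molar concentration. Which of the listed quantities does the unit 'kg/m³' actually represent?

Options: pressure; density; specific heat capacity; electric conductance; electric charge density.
density

molar concentration should have units dimensionally equivalent to mol / m^3 (e.g. mol/m³).
The given unit 'kg/m³' reduces to kg / m^3. Of the listed options, that is the dimensionality of density.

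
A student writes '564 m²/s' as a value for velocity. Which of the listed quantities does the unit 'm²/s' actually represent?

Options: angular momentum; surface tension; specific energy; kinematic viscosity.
kinematic viscosity

velocity should have units dimensionally equivalent to m / s (e.g. m/s).
The given unit 'm²/s' reduces to m^2 / s. Of the listed options, that is the dimensionality of kinematic viscosity.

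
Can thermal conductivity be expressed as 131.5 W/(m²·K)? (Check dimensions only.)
No

thermal conductivity has SI base units: kg * m / (s^3 * K)
W/(m²·K) does NOT reduce to kg * m / (s^3 * K); a valid unit for thermal conductivity would be e.g. W/(m·K).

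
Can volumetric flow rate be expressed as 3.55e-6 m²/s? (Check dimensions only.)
No

volumetric flow rate has SI base units: m^3 / s
m²/s does NOT reduce to m^3 / s; a valid unit for volumetric flow rate would be e.g. m³/s.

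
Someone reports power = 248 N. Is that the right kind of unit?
No

power has SI base units: kg * m^2 / s^3
N does NOT reduce to kg * m^2 / s^3; a valid unit for power would be e.g. W.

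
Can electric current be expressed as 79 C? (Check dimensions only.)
No

electric current has SI base units: A
C does NOT reduce to A; a valid unit for electric current would be e.g. A.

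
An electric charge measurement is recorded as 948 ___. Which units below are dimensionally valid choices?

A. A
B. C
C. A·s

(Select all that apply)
B, C

electric charge has SI base units: A * s

Checking each option against A * s:
  A. A: ✗ does not match
  B. C: ✓ matches
  C. A·s: ✓ matches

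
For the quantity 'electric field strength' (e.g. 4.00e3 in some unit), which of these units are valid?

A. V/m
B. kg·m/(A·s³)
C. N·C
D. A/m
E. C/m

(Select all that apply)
A, B

electric field strength has SI base units: kg * m / (A * s^3)

Checking each option against kg * m / (A * s^3):
  A. V/m: ✓ matches
  B. kg·m/(A·s³): ✓ matches
  C. N·C: ✗ does not match
  D. A/m: ✗ does not match
  E. C/m: ✗ does not match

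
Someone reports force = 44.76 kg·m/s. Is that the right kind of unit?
No

force has SI base units: kg * m / s^2
kg·m/s does NOT reduce to kg * m / s^2; a valid unit for force would be e.g. N.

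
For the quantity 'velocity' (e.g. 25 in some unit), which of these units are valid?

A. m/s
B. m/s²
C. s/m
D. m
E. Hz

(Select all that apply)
A

velocity has SI base units: m / s

Checking each option against m / s:
  A. m/s: ✓ matches
  B. m/s²: ✗ does not match
  C. s/m: ✗ does not match
  D. m: ✗ does not match
  E. Hz: ✗ does not match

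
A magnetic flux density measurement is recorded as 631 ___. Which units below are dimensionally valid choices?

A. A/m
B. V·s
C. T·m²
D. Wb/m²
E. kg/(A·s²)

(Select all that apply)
D, E

magnetic flux density has SI base units: kg / (A * s^2)

Checking each option against kg / (A * s^2):
  A. A/m: ✗ does not match
  B. V·s: ✗ does not match
  C. T·m²: ✗ does not match
  D. Wb/m²: ✓ matches
  E. kg/(A·s²): ✓ matches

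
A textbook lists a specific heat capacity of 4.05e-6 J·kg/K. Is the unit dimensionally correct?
No

specific heat capacity has SI base units: m^2 / (s^2 * K)
J·kg/K does NOT reduce to m^2 / (s^2 * K); a valid unit for specific heat capacity would be e.g. J/(kg·K).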